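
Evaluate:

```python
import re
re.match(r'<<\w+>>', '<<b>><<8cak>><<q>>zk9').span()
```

`match` is anchored at position 0; if the pattern doesn't fit there, it returns None.
The match spans [0:5] → '<<b>>'.

(0, 5)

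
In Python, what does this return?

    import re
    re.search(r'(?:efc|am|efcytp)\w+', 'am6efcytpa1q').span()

Unlike `match`, `search` isn't anchored — it looks for the pattern anywhere in the string.
The match spans [0:12] → 'am6efcytpa1q'.

(0, 12)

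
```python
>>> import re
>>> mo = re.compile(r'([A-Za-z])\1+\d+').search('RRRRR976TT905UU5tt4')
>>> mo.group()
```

`\1` is not a pattern — it's the concrete string captured by group 1, re-applied verbatim.
`re.search` tries every starting position until one works.
The match spans [0:8] → 'RRRRR976'.
Captured: group 1 = 'R'.

'RRRRR976'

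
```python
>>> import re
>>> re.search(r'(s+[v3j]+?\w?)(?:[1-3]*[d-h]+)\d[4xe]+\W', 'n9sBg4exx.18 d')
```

This matches one or more of the literal 's', then one or more of one of [v3j] (lazy), then optionally a word character (captured); then zero or more of a character in [1-3], then one or more of a character in [d-h] (non-capturing group); then a digit, then one or more of one of [4xe], then a non-word character.
Here nothing in the string fits, so the call returns None.

None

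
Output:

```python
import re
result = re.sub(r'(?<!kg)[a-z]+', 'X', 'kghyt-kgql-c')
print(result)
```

The negative lookaround is zero-width — it rules out positions where the adjacent text would match, without consuming anything.
Matches: at [0:5] → 'kghyt'; at [6:10] → 'kgql'; at [11:12] → 'c'.
`sub` substitutes 'X' at each match site.

X-X-X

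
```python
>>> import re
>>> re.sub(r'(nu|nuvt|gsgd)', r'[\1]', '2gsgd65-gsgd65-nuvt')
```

Branches in `(...|...)` are attempted left-to-right; the first branch that allows the whole pattern to succeed is taken.
Matches: at [1:5] → 'gsgd'; at [8:12] → 'gsgd'; at [15:17] → 'nu'.
`\1` in the replacement pulls in group 1's text for each match.

'2[gsgd]65-[gsgd]65-[nu]vt'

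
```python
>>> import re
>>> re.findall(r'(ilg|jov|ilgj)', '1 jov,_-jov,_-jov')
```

['jov', 'jov', 'jov']

Because there's exactly one group, `findall` drops the full match and keeps group 1 from each hit.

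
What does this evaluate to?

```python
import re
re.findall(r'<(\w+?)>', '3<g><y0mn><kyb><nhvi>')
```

['g', 'y0mn', 'kyb', 'nhvi']

Scanning left to right: at [1:4] match '<g>', group 1 = 'g'; at [4:10] match '<y0mn>', group 1 = 'y0mn'; at [10:15] match '<kyb>', group 1 = 'kyb'; at [15:21] match '<nhvi>', group 1 = 'nhvi'.
Because there's exactly one group, `findall` drops the full match and keeps group 1 from each hit.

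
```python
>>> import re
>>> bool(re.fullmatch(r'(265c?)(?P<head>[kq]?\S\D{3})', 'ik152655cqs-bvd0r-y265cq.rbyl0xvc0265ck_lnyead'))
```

The pattern matches the literal '265', then optionally a literal 'c' (captured); then optionally one of [kq], then a non-whitespace character, then exactly 3 of a non-digit (captured as 'head').
`fullmatch` succeeds only if the pattern covers the string from start to end.
Here the pattern can't cover the whole string, so the call returns None, and `bool(None)` is False.

False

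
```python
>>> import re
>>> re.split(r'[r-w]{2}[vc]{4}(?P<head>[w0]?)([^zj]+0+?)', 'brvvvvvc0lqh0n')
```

['b', '', 'c0lqh0', 'n']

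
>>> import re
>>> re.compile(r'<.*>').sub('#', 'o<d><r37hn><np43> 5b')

'o# 5b'

Matches: at [1:17] → '<d><r37hn><np43>'.
Each match is replaced by '#'.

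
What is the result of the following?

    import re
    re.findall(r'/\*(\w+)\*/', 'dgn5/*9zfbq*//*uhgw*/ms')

['9zfbq', 'uhgw']

With a single group, `findall` returns only what that group captured — 2 items.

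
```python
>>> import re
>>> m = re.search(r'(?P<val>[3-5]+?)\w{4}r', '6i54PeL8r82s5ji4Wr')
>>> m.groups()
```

('54',)

Pattern: one or more of a character in [3-5] (lazy) (captured as 'val'); then exactly 4 of a word character, then the literal 'r'.
`re.search` tries every starting position until one works.
The match spans [2:9] → '54PeL8r'.
Captured: group 1 = '54'.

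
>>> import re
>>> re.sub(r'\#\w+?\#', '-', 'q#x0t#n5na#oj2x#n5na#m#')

'q-n5na-n5na-'

Matches: at [1:6] → '#x0t#'; at [10:16] → '#oj2x#'; at [20:23] → '#m#'.
Each match is replaced by '-'.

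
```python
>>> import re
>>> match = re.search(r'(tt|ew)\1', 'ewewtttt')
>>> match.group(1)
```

'ew'

`\1` is not a pattern — it's the concrete string captured by group 1, re-applied verbatim.
`search` walks the string left to right and returns the first match it finds.
The match spans [0:4] → 'ewew'.
Captured: group 1 = 'ew'.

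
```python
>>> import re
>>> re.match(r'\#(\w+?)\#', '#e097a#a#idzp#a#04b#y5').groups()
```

The match spans [0:7] → '#e097a#'.
Captured: group 1 = 'e097a'.

('e097a',)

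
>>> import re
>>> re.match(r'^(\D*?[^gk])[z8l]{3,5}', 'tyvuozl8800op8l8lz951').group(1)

'tyvuo'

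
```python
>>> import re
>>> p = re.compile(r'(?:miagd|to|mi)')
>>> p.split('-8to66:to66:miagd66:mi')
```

The regex engine tests alternatives in the order written; an earlier branch that matches wins even if a later one would match more.
Matches to split on: at [2:4] → 'to'; at [7:9] → 'to'; at [12:17] → 'miagd'; at [20:22] → 'mi'.
`split` removes every match and returns the 5 fragments in between.

['-8', '66:', '66:', '66:', '']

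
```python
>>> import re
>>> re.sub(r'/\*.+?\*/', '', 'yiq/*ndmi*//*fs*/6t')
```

'yiq6t'

Matches: at [3:11] → '/*ndmi*/'; at [11:17] → '/*fs*/'.
Each match is replaced by ''.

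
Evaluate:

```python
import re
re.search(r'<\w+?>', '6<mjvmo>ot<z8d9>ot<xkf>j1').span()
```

(1, 8)

`re.search` scans for the first position where the pattern succeeds.
The match spans [1:8] → '<mjvmo>'.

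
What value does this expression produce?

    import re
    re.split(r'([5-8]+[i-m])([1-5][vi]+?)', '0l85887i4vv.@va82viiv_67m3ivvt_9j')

['0l', '85887i', '4v', 'v.@va82viiv_', '67m', '3i', 'vvt_9j']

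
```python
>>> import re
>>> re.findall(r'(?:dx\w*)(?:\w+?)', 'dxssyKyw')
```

Pattern: the literal 'dx', then zero or more of a word character (non-capturing group); then one or more of a word character (lazy) (non-capturing group).
Scanning left to right: at [0:8] → 'dxssyKyw'.
With no groups in the pattern, `findall` gives back each whole match — 1 here.

['dxssyKyw']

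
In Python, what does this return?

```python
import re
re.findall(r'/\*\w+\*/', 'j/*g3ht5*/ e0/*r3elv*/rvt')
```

Since nothing is captured, `findall` lists the 2 matched substrings directly.

['/*g3ht5*/', '/*r3elv*/']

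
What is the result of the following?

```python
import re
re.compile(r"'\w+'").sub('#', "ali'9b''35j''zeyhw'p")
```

'ali###p'

Matches: at [3:7] → "'9b'"; at [7:12] → "'35j'"; at [12:19] → "'zeyhw'".
`sub` substitutes '#' at each match site.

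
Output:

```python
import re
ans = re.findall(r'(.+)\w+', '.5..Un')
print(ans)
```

['.5..U']

With a single group, `findall` returns only what that group captured — 1 item.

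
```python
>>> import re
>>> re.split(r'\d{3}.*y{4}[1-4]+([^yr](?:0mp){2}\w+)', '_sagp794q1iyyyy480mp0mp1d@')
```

['_sagp', '80mp0mp1d', '@']

Pattern: exactly 3 of a digit; then zero or more of any character, then exactly 4 of a literal 'y', then one or more of a character in [1-4]; then any character except [yr], then the literal '0mp' repeated 2 times, then one or more of a word character (captured).
Matches to split on: at [5:25] → '794q1iyyyy480mp0mp1d'.
With a capturing group present, the delimiter's captured portion is kept in the result list.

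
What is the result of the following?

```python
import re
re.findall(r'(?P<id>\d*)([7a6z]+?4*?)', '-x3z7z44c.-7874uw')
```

[('3', 'z'), ('7', 'z'), ('78', '7')]

Pattern: zero or more of a digit (captured as 'id'); then one or more of one of [7a6z] (lazy), then zero or more of a literal '4' (lazy) (captured).
Because the quantifier is non-greedy, it stops expanding at the earliest point where the rest of the pattern can succeed.
Scanning left to right: at [2:4] match '3z', groups = ('3', 'z'); at [4:6] match '7z', groups = ('7', 'z'); at [11:14] match '787', groups = ('78', '7').
With 2 capturing groups, `findall` returns a 2-tuple per match.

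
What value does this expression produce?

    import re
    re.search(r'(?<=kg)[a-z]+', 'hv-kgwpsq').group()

'wpsq'

Lookahead/lookbehind check context without consuming it, so the matched span excludes the asserted characters.
The match spans [5:9] → 'wpsq'.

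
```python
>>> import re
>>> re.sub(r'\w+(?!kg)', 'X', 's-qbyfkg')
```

'X-X'

The negative lookahead/lookbehind blocks any match where the forbidden context is present.
Each match is replaced by 'X'.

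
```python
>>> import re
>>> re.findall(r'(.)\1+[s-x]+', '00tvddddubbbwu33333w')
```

`\1` is not a pattern — it's the concrete string captured by group 1, re-applied verbatim.
Walking the string: at [0:4] match '00tv', group 1 = '0'; at [4:9] match 'ddddu', group 1 = 'd'; at [9:14] match 'bbbwu', group 1 = 'b'; at [14:20] match '33333w', group 1 = '3'.
One capturing group, so `findall` returns just the captured substring from each match — 4 in all.

['0', 'd', 'b', '3']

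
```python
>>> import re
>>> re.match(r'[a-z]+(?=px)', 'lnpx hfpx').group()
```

`match` is anchored at position 0; if the pattern doesn't fit there, it returns None.
The match spans [0:2] → 'ln'.

'ln'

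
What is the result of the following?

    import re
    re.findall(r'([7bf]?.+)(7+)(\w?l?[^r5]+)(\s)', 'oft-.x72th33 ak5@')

Pattern: optionally one of [7bf], then one or more of any character (captured); then one or more of a literal '7' (captured); then optionally a word character, then optionally the literal 'l', then one or more of any character except [r5] (captured); then whitespace (captured).
Walking the string: at [0:13] match 'oft-.x72th33 ', groups = ('oft-.x', '7', '2th33', ' ').
`findall` packs the 4 group values into a tuple for every match.

[('oft-.x', '7', '2th33', ' ')]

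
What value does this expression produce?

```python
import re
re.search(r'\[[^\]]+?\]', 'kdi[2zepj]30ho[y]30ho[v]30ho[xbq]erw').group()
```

The match spans [3:10] → '[2zepj]'.

'[2zepj]'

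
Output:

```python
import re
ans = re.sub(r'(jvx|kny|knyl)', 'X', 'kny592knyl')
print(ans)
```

X592Xl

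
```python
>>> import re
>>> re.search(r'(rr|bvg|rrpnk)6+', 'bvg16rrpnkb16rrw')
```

Unlike `match`, `search` isn't anchored — it looks for the pattern anywhere in the string.
Here the pattern never matches, so the call returns None.

None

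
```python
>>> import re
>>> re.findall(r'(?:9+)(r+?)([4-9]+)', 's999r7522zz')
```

This matches one or more of a literal '9' (non-capturing group); then one or more of a literal 'r' (lazy) (captured); then one or more of a character in [4-9] (captured).
Scanning left to right: at [1:7] match '999r75', groups = ('r', '75').
`findall` packs the 2 group values into a tuple for every match.

[('r', '75')]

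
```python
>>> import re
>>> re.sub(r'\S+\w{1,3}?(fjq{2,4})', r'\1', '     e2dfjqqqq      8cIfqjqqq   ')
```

The pattern matches one or more of a non-whitespace character, then 1 to 3 of a word character (lazy); then the literal 'fj', then 2 to 4 of a literal 'q' (captured).
Matches: at [5:14] → 'e2dfjqqqq'.
`\1` in the replacement pulls in group 1's text for each match.

'     fjqqqq      8cIfqjqqq   '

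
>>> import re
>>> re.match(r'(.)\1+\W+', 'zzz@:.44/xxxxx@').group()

'zzz@:.'

`re.match` won't scan ahead — the pattern has to work from the very first character.
The match spans [0:6] → 'zzz@:.'.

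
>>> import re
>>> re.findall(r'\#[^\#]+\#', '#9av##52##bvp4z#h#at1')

['#9av#', '#52#', '#bvp4z#']

Matches: at [0:5] → '#9av#'; at [5:9] → '#52#'; at [9:16] → '#bvp4z#'.
No capturing groups, so `findall` returns the 3 full match strings.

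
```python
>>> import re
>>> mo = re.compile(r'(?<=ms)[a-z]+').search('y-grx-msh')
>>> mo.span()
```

Lookahead/lookbehind check context without consuming it, so the matched span excludes the asserted characters.
`re.search` scans for the first position where the pattern succeeds.
The match spans [8:9] → 'h'.

(8, 9)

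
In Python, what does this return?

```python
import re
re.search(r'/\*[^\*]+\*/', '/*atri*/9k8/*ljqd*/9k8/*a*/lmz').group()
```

`re.search` scans for the first position where the pattern succeeds.
The match spans [0:8] → '/*atri*/'.

'/*atri*/'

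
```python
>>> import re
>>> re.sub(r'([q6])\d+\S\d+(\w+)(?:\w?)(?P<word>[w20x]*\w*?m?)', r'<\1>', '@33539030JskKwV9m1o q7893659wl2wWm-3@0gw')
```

The pattern matches one of [q6] (captured); then one or more of a digit, then a non-whitespace character, then one or more of a digit; then one or more of a word character (captured); then optionally a word character (non-capturing group); then zero or more of one of [w20x], then zero or more of a word character (lazy), then optionally a literal 'm' (captured as 'word').
Matches: at [20:34] → 'q7893659wl2wWm'.
`\1` in the replacement pulls in group 1's text for each match.

'@33539030JskKwV9m1o <q>-3@0gw'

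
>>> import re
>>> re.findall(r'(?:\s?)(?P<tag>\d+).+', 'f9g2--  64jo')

['9']

Because there's exactly one group, `findall` drops the full match and keeps group 1 from the one hit.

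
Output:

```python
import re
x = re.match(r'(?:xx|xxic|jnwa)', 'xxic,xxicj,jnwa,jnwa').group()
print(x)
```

xx

Alternation isn't longest-match — the leftmost alternative that fits at this position is chosen.
With `match`, the pattern is implicitly anchored at the beginning.
The match spans [0:2] → 'xx'.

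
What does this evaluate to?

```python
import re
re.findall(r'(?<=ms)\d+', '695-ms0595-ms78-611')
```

['0595', '78']

The positive lookaround only admits positions where the adjacent text matches; those characters stay outside the span.
Scanning left to right: at [6:10] → '0595'; at [13:15] → '78'.
With no groups in the pattern, `findall` gives back each whole match — 2 here.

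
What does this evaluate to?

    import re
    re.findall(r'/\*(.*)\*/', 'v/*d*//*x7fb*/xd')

['d*//*x7fb']

Matches: at [1:14] match '/*d*//*x7fb*/', group 1 = 'd*//*x7fb'.
Because there's exactly one group, `findall` drops the full match and keeps group 1 from the one hit.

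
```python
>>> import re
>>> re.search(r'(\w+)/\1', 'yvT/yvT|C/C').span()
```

`\1` has to match the exact text group 1 already captured.
`search` walks the string left to right and returns the first match it finds.
The match spans [0:7] → 'yvT/yvT'.
Captured: group 1 = 'yvT'.

(0, 7)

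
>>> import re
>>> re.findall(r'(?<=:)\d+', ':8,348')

Because the assertion is zero-width, the text it checks is not consumed and won't appear in the result.
`findall` yields the raw match text (1 of them) because the pattern has no groups.

['8']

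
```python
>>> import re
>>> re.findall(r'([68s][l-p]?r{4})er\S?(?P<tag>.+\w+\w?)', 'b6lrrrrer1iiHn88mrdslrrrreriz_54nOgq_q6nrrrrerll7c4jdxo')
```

[('6lrrrr', 'iiHn88mrdslrrrreriz_54nOgq_q6nrrrrerll7c4jdxo')]

Pattern: one of [68s], then optionally a character in [l-p], then exactly 4 of a literal 'r' (captured); then the literal 'er', then optionally a non-whitespace character; then one or more of any character, then one or more of a word character, then optionally a word character (captured as 'tag').
Matches: at [1:55] match '6lrrrrer1iiHn88mrdslrrrreriz_54nOgq_q6nrrrrerll7c4jdxo', groups = ('6lrrrr', 'iiHn88mrdslrrrreriz_54nOgq_q6nrrrrerll7c4jdxo').
2 groups means the one result is a tuple of 2 captured strings — 1 here.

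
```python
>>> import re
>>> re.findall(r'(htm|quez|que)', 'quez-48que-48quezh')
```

`|` is ordered: at each position the engine commits to the first alternative that works.
Matches: at [0:4] match 'quez', group 1 = 'quez'; at [7:10] match 'que', group 1 = 'que'; at [13:17] match 'quez', group 1 = 'quez'.
One capturing group, so `findall` returns just the captured substring from each match — 3 in all.

['quez', 'que', 'quez']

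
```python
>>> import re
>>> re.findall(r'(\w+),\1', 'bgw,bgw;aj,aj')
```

['bgw', 'aj']

After group 1 captures some text, `\1` only succeeds where that same text appears again.
`findall` collects group 1 from each match (2 total).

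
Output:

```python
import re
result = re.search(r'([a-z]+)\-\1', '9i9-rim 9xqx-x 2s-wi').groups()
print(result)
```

('x',)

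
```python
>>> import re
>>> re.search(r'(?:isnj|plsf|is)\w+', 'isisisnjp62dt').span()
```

(0, 13)

`search` walks the string left to right and returns the first match it finds.
The match spans [0:13] → 'isisisnjp62dt'.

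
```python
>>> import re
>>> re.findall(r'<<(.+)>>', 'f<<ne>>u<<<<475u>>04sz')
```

['ne>>u<<<<475u']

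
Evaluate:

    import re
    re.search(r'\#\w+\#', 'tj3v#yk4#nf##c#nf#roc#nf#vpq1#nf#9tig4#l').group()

`re.search` scans for the first position where the pattern succeeds.
The match spans [4:9] → '#yk4#'.

'#yk4#'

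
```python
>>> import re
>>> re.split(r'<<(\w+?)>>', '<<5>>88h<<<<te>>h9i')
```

Matches to split on: at [0:5] → '<<5>>'; at [10:16] → '<<te>>'.
`re.split` interleaves the captured-group text with the surrounding fragments.

['', '5', '88h<<', 'te', 'h9i']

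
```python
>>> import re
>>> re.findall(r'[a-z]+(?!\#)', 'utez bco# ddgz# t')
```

The negative lookaround is zero-width — it rules out positions where the adjacent text would match, without consuming anything.
Since nothing is captured, `findall` lists the 4 matched substrings directly.

['utez', 'bc', 'ddg', 't']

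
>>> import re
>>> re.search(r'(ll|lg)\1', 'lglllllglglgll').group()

'llll'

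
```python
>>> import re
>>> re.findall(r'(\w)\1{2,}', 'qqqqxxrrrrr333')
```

`\1` has to match the exact text group 1 already captured.
Matches: at [0:4] match 'qqqq', group 1 = 'q'; at [6:11] match 'rrrrr', group 1 = 'r'; at [11:14] match '333', group 1 = '3'.
Because there's exactly one group, `findall` drops the full match and keeps group 1 from each hit.

['q', 'r', '3']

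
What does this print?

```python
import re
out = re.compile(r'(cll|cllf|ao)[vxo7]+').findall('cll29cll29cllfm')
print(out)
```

With a single group, `findall` returns only what that group captured — 0 items.
Nothing in the string satisfies the pattern, so the list is empty.

[]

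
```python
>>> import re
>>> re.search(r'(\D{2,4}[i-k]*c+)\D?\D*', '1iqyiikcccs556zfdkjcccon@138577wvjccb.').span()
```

(1, 11)

This matches 2 to 4 of a non-digit, then zero or more of a character in [i-k], then one or more of a literal 'c' (captured); then optionally a non-digit, then zero or more of a non-digit.
`search` walks the string left to right and returns the first match it finds.
The match spans [1:11] → 'iqyiikcccs'.
Captured: group 1 = 'iqyiikccc'.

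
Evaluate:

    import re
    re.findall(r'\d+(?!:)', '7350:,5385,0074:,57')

['735', '5385', '007', '57']

The negative lookaround is zero-width — it rules out positions where the adjacent text would match, without consuming anything.
No capturing groups, so `findall` returns the 4 full match strings.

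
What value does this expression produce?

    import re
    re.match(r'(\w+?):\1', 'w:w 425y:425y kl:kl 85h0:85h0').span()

(0, 3)

After group 1 captures some text, `\1` only succeeds where that same text appears again.
With `match`, the pattern is implicitly anchored at the beginning.
The match spans [0:3] → 'w:w'.
Captured: group 1 = 'w'.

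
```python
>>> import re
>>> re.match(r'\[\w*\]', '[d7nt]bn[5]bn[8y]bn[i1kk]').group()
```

`re.match` only tries the pattern at the start of the string.
The match spans [0:6] → '[d7nt]'.

'[d7nt]'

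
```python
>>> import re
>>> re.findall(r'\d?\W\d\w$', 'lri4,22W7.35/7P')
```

Pattern: optionally a digit, then a non-word character; then a digit, then a word character; then anchored at the end.
Walking the string: at [11:15] → '5/7P'.
No capturing groups, so `findall` returns the 1 full match string.

['5/7P']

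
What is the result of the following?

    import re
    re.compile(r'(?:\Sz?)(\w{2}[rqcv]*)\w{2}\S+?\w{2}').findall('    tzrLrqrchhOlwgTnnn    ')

['rLrqrc']

This matches a non-whitespace character, then optionally a literal 'z' (non-capturing group); then exactly 2 of a word character, then zero or more of one of [rqcv] (captured); then exactly 2 of a word character, then one or more of a non-whitespace character (lazy), then exactly 2 of a word character.
With a single group, `findall` returns only what that group captured — 1 item.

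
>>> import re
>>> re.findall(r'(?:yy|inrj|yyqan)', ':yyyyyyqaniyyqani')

Alternation tries branches left to right and keeps the first one that lets the overall match succeed at that position.
No capturing groups, so `findall` returns the 4 full match strings.

['yy', 'yy', 'yy', 'yy']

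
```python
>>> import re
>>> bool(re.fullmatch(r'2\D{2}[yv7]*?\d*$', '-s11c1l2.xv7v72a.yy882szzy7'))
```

False

For `fullmatch`, every character of the input must be accounted for by the pattern.
Here there's no way to consume every character, so the call returns None, and `bool(None)` is False.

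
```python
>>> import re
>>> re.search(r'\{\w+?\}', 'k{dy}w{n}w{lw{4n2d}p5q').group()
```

'{dy}'

The match spans [1:5] → '{dy}'.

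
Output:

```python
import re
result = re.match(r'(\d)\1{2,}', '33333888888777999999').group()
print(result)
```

33333

`re.match` won't scan ahead — the pattern has to work from the very first character.
The match spans [0:5] → '33333'.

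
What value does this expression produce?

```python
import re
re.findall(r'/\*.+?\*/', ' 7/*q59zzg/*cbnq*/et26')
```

Scanning left to right: at [2:18] → '/*q59zzg/*cbnq*/'.
`findall` yields the raw match text (1 of them) because the pattern has no groups.

['/*q59zzg/*cbnq*/']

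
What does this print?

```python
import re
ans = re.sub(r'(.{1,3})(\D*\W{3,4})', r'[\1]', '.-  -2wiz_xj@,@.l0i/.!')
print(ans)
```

The pattern matches 1 to 3 of any character (captured); then zero or more of a non-digit, then 3 to 4 of a non-word character (captured).
Matches: at [0:5] → '.-  -'; at [5:16] → '2wiz_xj@,@.'; at [16:22] → 'l0i/.!'.
Each match is replaced using the text its own group 1 captured.

[.-][2wi][l0i]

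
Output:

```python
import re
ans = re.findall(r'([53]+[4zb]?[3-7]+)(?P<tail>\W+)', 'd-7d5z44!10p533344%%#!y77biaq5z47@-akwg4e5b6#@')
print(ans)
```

The pattern matches one or more of one of [53], then optionally one of [4zb], then one or more of a character in [3-7] (captured); then one or more of a non-word character (captured as 'tail').
Walking the string: at [4:9] match '5z44!', groups = ('5z44', '!'); at [12:22] match '533344%%#!', groups = ('533344', '%%#!'); at [29:35] match '5z47@-', groups = ('5z47', '@-'); at [41:46] match '5b6#@', groups = ('5b6', '#@').
`findall` packs the 2 group values into a tuple for every match.

[('5z44', '!'), ('533344', '%%#!'), ('5z47', '@-'), ('5b6', '#@')]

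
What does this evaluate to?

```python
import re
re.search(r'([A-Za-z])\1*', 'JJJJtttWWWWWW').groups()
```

After group 1 captures some text, `\1` only succeeds where that same text appears again.
Unlike `match`, `search` isn't anchored — it looks for the pattern anywhere in the string.
The match spans [0:4] → 'JJJJ'.
Captured: group 1 = 'J'.

('J',)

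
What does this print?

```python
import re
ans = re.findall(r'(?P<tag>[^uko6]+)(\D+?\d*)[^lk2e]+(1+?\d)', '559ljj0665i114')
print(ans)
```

[('559lj', 'j0665', '14')]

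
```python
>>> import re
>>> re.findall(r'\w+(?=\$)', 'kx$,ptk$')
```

Lookahead/lookbehind check context without consuming it, so the matched span excludes the asserted characters.
`findall` yields the raw match text (2 of them) because the pattern has no groups.

['kx', 'ptk']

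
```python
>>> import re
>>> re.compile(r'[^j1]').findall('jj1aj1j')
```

Pattern: any character except [j1].
With no groups in the pattern, `findall` gives back each whole match — 1 here.

['a']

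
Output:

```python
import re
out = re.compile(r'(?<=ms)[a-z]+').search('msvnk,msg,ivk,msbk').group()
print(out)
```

Lookahead/lookbehind check context without consuming it, so the matched span excludes the asserted characters.
`re.search` tries every starting position until one works.
The match spans [2:5] → 'vnk'.

vnk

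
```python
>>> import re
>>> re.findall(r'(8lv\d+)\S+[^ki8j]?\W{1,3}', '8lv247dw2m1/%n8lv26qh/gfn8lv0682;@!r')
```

Pattern: the literal '8lv', then one or more of a digit (captured); then one or more of a non-whitespace character; then optionally any character except [ki8j], then 1 to 3 of a non-word character.
Matches: at [0:35] match '8lv247dw2m1/%n8lv26qh/gfn8lv0682;@!', group 1 = '8lv247'.
`findall` collects group 1 from the one match (1 total).

['8lv247']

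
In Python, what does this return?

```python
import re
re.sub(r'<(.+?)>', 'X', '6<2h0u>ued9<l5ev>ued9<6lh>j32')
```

'6Xued9Xued9Xj32'

`sub` substitutes 'X' at each match site.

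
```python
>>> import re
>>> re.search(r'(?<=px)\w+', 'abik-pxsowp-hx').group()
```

The lookaround is zero-width — it requires the adjacent text to match without consuming it, so the asserted text isn't part of the match.
`re.search` tries every starting position until one works.
The match spans [7:11] → 'sowp'.

'sowp'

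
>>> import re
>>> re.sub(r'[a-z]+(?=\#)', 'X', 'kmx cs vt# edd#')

The lookaround is zero-width — it requires the adjacent text to match without consuming it, so the asserted text isn't part of the match.
`sub` substitutes 'X' at each match site.

'kmx cs X# X#'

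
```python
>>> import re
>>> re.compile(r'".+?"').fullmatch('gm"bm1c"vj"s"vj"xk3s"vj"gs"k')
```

`re.fullmatch` requires the pattern to consume the entire string.
Here there's no way to consume every character, so the call returns None.

None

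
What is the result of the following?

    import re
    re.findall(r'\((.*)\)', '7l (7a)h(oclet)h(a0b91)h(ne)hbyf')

['7a)h(oclet)h(a0b91)h(ne']

Matches: at [3:28] match '(7a)h(oclet)h(a0b91)h(ne)', group 1 = '7a)h(oclet)h(a0b91)h(ne'.
`findall` collects group 1 from the one match (1 total).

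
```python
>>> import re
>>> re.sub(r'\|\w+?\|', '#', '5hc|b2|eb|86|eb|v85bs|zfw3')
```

Matches: at [3:7] → '|b2|'; at [9:13] → '|86|'; at [15:22] → '|v85bs|'.
Each match is replaced by '#'.

'5hc#eb#eb#zfw3'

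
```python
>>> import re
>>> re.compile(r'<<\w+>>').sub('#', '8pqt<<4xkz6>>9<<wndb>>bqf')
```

'8pqt#9#bqf'

`sub` substitutes '#' at each match site.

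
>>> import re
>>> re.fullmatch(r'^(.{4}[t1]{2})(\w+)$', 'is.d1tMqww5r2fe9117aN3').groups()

('is.d1t', 'Mqww5r2fe9117aN3')

The match spans [0:22] → 'is.d1tMqww5r2fe9117aN3'.
Captured: group 1 = 'is.d1t', group 2 = 'Mqww5r2fe9117aN3'.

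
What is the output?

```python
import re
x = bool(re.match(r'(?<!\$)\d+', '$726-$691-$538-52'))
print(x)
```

False

The negative lookaround is zero-width — it rules out positions where the adjacent text would match, without consuming anything.
`re.match` won't scan ahead — the pattern has to work from the very first character.
Here position 0 doesn't satisfy it, so the call returns None, and `bool(None)` is False.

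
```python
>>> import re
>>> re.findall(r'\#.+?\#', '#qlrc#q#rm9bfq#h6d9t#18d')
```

['#qlrc#', '#rm9bfq#']

With no groups in the pattern, `findall` gives back each whole match — 2 here.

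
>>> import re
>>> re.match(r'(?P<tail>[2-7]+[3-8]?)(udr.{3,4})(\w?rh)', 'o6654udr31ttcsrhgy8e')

None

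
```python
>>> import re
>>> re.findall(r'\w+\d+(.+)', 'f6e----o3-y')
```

`findall` collects group 1 from the one match (1 total).

['e----o3-y']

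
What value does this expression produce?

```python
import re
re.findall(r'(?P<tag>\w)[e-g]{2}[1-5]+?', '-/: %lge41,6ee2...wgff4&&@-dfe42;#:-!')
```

['l', '6', 'g', 'd']

This matches a word character (captured as 'tag'); then exactly 2 of a character in [e-g]; then one or more of a character in [1-5] (lazy).
Walking the string: at [5:9] match 'lge4', group 1 = 'l'; at [11:15] match '6ee2', group 1 = '6'; at [19:23] match 'gff4', group 1 = 'g'; at [27:31] match 'dfe4', group 1 = 'd'.
With a single group, `findall` returns only what that group captured — 4 items.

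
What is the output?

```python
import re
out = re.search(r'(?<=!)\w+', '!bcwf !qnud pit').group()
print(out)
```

bcwf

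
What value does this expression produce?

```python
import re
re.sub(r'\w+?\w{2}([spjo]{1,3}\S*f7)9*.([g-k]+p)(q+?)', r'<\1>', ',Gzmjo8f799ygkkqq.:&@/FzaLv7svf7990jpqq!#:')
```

The pattern matches one or more of a word character (lazy), then exactly 2 of a word character; then 1 to 3 of one of [spjo], then zero or more of a non-whitespace character, then the literal 'f7' (captured); then zero or more of a literal '9', then any character; then one or more of a character in [g-k], then a literal 'p' (captured); then one or more of a literal 'q' (lazy) (captured).
Lazy quantifiers expand one character at a time until the remainder of the pattern can match.
Matches: at [1:38] → 'Gzmjo8f799ygkkqq.:&@/FzaLv7svf7990jpq'.
The replacement refers to a captured group, so each match is rewritten using its own captured text.

',<jo8f799ygkkqq.:&@/FzaLv7svf7>q!#:'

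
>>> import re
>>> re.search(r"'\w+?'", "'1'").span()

(0, 3)

`re.search` scans for the first position where the pattern succeeds.
The match spans [0:3] → "'1'".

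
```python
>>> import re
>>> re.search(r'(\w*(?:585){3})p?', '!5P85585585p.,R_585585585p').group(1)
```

This matches zero or more of a word character, then the literal '585' repeated 3 times (captured); then optionally a literal 'p'.
`re.search` scans for the first position where the pattern succeeds.
The match spans [14:26] → 'R_585585585p'.
Captured: group 1 = 'R_585585585'.

'R_585585585'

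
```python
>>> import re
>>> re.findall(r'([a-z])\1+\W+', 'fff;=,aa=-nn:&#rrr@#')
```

`\1` is not a pattern — it's the concrete string captured by group 1, re-applied verbatim.
Walking the string: at [0:6] match 'fff;=,', group 1 = 'f'; at [6:10] match 'aa=-', group 1 = 'a'; at [10:15] match 'nn:&#', group 1 = 'n'; at [15:20] match 'rrr@#', group 1 = 'r'.
One capturing group, so `findall` returns just the captured substring from each match — 4 in all.

['f', 'a', 'n', 'r']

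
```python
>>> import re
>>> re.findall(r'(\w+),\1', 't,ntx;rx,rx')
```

['rx']

`\1` has to match the exact text group 1 already captured.
Walking the string: at [6:11] match 'rx,rx', group 1 = 'rx'.
With a single group, `findall` returns only what that group captured — 1 item.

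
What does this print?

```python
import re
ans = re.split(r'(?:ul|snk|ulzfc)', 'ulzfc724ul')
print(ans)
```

['', 'zfc724', '']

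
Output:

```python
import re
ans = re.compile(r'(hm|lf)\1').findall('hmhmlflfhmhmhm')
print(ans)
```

`\1` is not a pattern — it's the concrete string captured by group 1, re-applied verbatim.
`findall` collects group 1 from each match (3 total).

['hm', 'lf', 'hm']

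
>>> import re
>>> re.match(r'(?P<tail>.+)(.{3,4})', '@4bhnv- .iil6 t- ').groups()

('@4bhnv- .iil6 ', 't- ')

Pattern: one or more of any character (captured as 'tail'); then 3 to 4 of any character (captured).
`match` is anchored at position 0; if the pattern doesn't fit there, it returns None.
The match spans [0:17] → '@4bhnv- .iil6 t- '.
Captured: group 1 = '@4bhnv- .iil6 ', group 2 = 't- '.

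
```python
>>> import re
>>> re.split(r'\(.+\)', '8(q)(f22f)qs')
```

['8', 'qs']

Matches to split on: at [1:10] → '(q)(f22f)'.
The string is cut at each match, leaving 2 pieces.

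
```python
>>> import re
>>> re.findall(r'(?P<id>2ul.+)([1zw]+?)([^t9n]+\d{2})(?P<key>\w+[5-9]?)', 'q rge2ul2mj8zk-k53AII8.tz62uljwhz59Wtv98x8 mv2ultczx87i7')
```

[('2ul2mj8zk-k53AII8.tz62uljwhz59Wtv98x8 mv2ultc', 'z', 'x87', 'i7')]

Pattern: the literal '2ul', then one or more of any character (captured as 'id'); then one or more of one of [1zw] (lazy) (captured); then one or more of any character except [t9n], then exactly 2 of a digit (captured); then one or more of a word character, then optionally a character in [5-9] (captured as 'key').
Walking the string: at [5:56] match '2ul2mj8zk-k53AII8.tz62uljwhz59Wtv98x8 mv2ultczx87i7', groups = ('2ul2mj8zk-k53AII8.tz62uljwhz59Wtv98x8 mv2ultc', 'z', 'x87', 'i7').
Multiple groups make `findall` return tuples — one 4-tuple for the one match.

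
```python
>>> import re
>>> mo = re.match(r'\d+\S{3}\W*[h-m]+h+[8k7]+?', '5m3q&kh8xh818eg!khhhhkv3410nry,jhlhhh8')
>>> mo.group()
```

`match` is anchored at position 0; if the pattern doesn't fit there, it returns None.
The match spans [0:8] → '5m3q&kh8'.

'5m3q&kh8'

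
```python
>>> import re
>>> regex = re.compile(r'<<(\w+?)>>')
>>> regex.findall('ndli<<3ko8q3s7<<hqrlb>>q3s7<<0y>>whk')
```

Scanning left to right: at [14:23] match '<<hqrlb>>', group 1 = 'hqrlb'; at [27:33] match '<<0y>>', group 1 = '0y'.
`findall` collects group 1 from each match (2 total).

['hqrlb', '0y']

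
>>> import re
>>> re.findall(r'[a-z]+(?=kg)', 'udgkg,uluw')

['udg']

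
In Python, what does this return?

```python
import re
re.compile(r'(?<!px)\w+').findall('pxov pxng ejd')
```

A negative assertion filters positions out without eating any characters.
Scanning left to right: at [0:4] → 'pxov'; at [5:9] → 'pxng'; at [10:13] → 'ejd'.
No capturing groups, so `findall` returns the 3 full match strings.

['pxov', 'pxng', 'ejd']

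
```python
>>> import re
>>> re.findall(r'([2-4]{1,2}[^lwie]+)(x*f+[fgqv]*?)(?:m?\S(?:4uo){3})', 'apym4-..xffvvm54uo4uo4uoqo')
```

[('4-..xf', 'fvv')]

This matches 1 to 2 of a character in [2-4], then one or more of any character except [lwie] (captured); then zero or more of a literal 'x', then one or more of the literal 'f', then zero or more of one of [fgqv] (lazy) (captured); then optionally a literal 'm', then a non-whitespace character, then the literal '4uo' repeated 3 times (non-capturing group).
Multiple groups make `findall` return tuples — one 2-tuple for the one match.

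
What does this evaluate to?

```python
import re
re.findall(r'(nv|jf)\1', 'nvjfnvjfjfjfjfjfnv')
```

['jf', 'jf']

`\1` is not a pattern — it's the concrete string captured by group 1, re-applied verbatim.
Because there's exactly one group, `findall` drops the full match and keeps group 1 from each hit.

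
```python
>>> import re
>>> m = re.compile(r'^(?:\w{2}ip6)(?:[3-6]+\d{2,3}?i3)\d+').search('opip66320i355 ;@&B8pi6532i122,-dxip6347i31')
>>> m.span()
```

This matches anchored at the start of the string; then exactly 2 of a word character, then the literal 'ip6' (non-capturing group); then one or more of a character in [3-6], then 2 to 3 of a digit (lazy), then the literal 'i3' (non-capturing group); then one or more of a digit.
Unlike `match`, `search` isn't anchored — it looks for the pattern anywhere in the string.
The match spans [0:13] → 'opip66320i355'.

(0, 13)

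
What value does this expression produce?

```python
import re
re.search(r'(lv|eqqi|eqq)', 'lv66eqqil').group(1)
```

Unlike `match`, `search` isn't anchored — it looks for the pattern anywhere in the string.
The match spans [0:2] → 'lv'.
Captured: group 1 = 'lv'.

'lv'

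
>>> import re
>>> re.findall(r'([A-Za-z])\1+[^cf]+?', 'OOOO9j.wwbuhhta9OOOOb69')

['O', 'w', 'h', 'O']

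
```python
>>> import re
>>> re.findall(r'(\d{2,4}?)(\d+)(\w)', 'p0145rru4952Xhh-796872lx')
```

Pattern: 2 to 4 of a digit (lazy) (captured); then one or more of a digit (captured); then a word character (captured).
With the lazy modifier that quantifier settles for the fewest repetitions that let the rest of the pattern succeed (the atoms after it are unaffected and can still be greedy).
Matches: at [1:6] match '0145r', groups = ('01', '45', 'r'); at [8:13] match '4952X', groups = ('49', '52', 'X'); at [16:23] match '796872l', groups = ('79', '6872', 'l').
3 groups means each result is a tuple of 3 captured strings — 3 here.

[('01', '45', 'r'), ('49', '52', 'X'), ('79', '6872', 'l')]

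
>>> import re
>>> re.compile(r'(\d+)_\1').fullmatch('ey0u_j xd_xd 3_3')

None

`\1` has to match the exact text group 1 already captured.
`re.fullmatch` requires the pattern to consume the entire string.
Here there's no way to consume every character, so the call returns None.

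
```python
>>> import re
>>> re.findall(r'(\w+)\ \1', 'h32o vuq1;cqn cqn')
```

A backreference is literal: `\1` must see the identical characters the first group matched.
With a single group, `findall` returns only what that group captured — 1 item.

['cqn']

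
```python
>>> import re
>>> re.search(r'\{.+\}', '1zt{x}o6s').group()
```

'{x}'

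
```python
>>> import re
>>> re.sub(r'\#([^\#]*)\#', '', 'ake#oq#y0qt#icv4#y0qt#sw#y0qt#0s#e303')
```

Matches: at [3:7] → '#oq#'; at [11:17] → '#icv4#'; at [21:25] → '#sw#'; at [29:33] → '#0s#'.
`sub` substitutes '' at each match site.

'akey0qty0qty0qte303'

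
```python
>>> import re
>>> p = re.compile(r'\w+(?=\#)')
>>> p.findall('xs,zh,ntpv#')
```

The positive lookaround only admits positions where the adjacent text matches; those characters stay outside the span.
Matches: at [6:10] → 'ntpv'.
Since nothing is captured, `findall` lists the 1 matched substring directly.

['ntpv']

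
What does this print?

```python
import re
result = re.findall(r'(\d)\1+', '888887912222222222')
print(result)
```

['8', '2']

A backreference is literal: `\1` must see the identical characters the first group matched.
`findall` collects group 1 from each match (2 total).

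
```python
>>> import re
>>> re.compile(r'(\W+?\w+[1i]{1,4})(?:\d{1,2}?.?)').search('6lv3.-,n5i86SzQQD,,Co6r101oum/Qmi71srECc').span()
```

The pattern matches one or more of a non-word character (lazy), then one or more of a word character, then 1 to 4 of one of [1i] (captured); then 1 to 2 of a digit (lazy), then optionally any character (non-capturing group).
Lazy quantifiers expand one character at a time until the remainder of the pattern can match.
Unlike `match`, `search` isn't anchored — it looks for the pattern anywhere in the string.
The match spans [4:12] → '.-,n5i86'.
Captured: group 1 = '.-,n5i'.

(4, 12)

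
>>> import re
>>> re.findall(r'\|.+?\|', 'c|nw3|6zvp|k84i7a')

['|nw3|']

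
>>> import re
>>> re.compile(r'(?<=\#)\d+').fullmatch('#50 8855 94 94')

Because the assertion is zero-width, the text it checks is not consumed and won't appear in the result.
`re.fullmatch` is like wrapping the pattern in `^…$` (in single-line mode).
Here the string isn't matched end-to-end, so the call returns None.

None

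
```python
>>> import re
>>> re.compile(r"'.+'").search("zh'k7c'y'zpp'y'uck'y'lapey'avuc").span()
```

(2, 27)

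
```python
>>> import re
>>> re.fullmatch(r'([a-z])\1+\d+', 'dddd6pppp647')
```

None

`\1` is not a pattern — it's the concrete string captured by group 1, re-applied verbatim.
`fullmatch` succeeds only if the pattern covers the string from start to end.
Here the pattern can't cover the whole string, so the call returns None.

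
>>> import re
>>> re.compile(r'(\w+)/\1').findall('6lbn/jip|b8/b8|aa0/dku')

['b8']

`\1` has to match the exact text group 1 already captured.
Matches: at [9:14] match 'b8/b8', group 1 = 'b8'.
One capturing group, so `findall` returns just the captured substring from the one match — 1 in all.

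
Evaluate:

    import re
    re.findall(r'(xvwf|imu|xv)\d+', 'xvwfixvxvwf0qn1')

Scanning left to right: at [7:12] match 'xvwf0', group 1 = 'xvwf'.
With a single group, `findall` returns only what that group captured — 1 item.

['xvwf']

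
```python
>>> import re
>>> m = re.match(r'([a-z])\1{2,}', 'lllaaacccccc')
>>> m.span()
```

(0, 3)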